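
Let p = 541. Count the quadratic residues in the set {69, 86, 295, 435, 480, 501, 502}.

1

(69/541) = +1 → QR.
(86/541) = -1 → non-residue.
(295/541) = -1 → non-residue.
(435/541) = -1 → non-residue.
(480/541) = -1 → non-residue.
(501/541) = -1 → non-residue.
(502/541) = -1 → non-residue.
Total quadratic residues among the 7: 1.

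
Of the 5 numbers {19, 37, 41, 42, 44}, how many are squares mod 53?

(19/53) = -1 → non-residue.
(37/53) = +1 → QR.
(41/53) = -1 → non-residue.
(42/53) = +1 → QR.
(44/53) = +1 → QR.
Total quadratic residues among the 5: 3.

3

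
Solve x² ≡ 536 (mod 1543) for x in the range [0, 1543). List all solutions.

Since 1543 ≡ 3 (mod 4), a square root of 536 is 536^((1543+1)/4) = 536^386 mod 1543.
Repeated squaring: 536^2≡298, 536^4≡853, 536^8≡856, 536^16≡1354, 536^32≡232, 536^64≡1362, 536^128≡358, 536^256≡95 (mod 1543).
536^386 = 536^(256+128+2) ≡ 556 (mod 1543).
Check: 556² = 309136 ≡ 536 (mod 1543). The two roots are 556 and 987.

556, 987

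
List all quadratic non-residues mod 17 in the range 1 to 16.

Square k = 1,…,8 (k and 17−k give the same square):
1²=1, 2²=4, 3²=9, 4²=16, 5²≡8, 6²≡2, 7²≡15, 8²≡13 (mod 17).
The residues are {1, 2, 4, 8, 9, 13, 15, 16}; the non-residues are the remaining 8 nonzero classes.

3 5 6 7 10 11 12 14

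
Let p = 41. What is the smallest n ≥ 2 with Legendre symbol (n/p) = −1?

3

(2/41) = +1, so 2 is a residue.
(3/41) = −1, so 3 is the smallest positive non-residue mod 41.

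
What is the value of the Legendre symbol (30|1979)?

-1

Pull out 2: since 1979 ≡ 3 (mod 8), (2/1979) = -1.
Reciprocity: 15 ≡ 3 and 1979 ≡ 3 (mod 4), so (15/1979) = −(1979/15).
Reduce top mod 15: now compute (14/15).
Pull out 2: since 15 ≡ 7 (mod 8), (2/15) = +1.
Reciprocity: 7 ≡ 3 and 15 ≡ 3 (mod 4), so (7/15) = −(15/7).
Reduce top mod 7: now compute (1/7).
Reached (1/7) = 1. Collecting the sign flips along the way, the symbol is -1.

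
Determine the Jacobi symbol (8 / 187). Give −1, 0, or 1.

-1

Pull out 2^3: since 187 ≡ 3 (mod 8), (2/187) = -1, so (2/187)^3 = -1.
Reached (1/187) = 1. Collecting the sign flips along the way, the symbol is -1.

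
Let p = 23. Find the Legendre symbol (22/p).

-1

Euler's criterion: (22/23) ≡ 22^11 (mod 23).
22^2 ≡ 1 (mod 23)
22^4 ≡ 1 (mod 23)
22^8 ≡ 1 (mod 23)
22^11 = 22^(8+2+1) ≡ 22 (mod 23).
Result is 22 ≡ −1, so (22/23) = −1.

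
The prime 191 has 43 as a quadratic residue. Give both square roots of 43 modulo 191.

Since 191 ≡ 3 (mod 4), a square root of 43 is 43^((191+1)/4) = 43^48 mod 191.
Repeated squaring: 43^2≡130, 43^4≡92, 43^8≡60, 43^16≡162, 43^32≡77 (mod 191).
43^48 = 43^(32+16) ≡ 59 (mod 191).
Check: 59² = 3481 ≡ 43 (mod 191). The two roots are 59 and 132.

59, 132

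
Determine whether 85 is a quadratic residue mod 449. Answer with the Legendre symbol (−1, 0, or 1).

-1

Euler's criterion: (85/449) ≡ 85^224 (mod 449).
85^2 ≡ 41 (mod 449)
85^4 ≡ 334 (mod 449)
85^8 ≡ 204 (mod 449)
85^16 ≡ 308 (mod 449)
85^32 ≡ 125 (mod 449)
85^64 ≡ 359 (mod 449)
85^128 ≡ 18 (mod 449)
85^224 = 85^(128+64+32) ≡ 448 (mod 449).
Result is 448 ≡ −1, so (85/449) = −1.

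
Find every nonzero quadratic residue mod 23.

Square k = 1,…,11 (k and 23−k give the same square):
1²=1, 2²=4, 3²=9, 4²=16, 5²≡2, 6²≡13, 7²≡3, 8²≡18, 9²≡12, 10²≡8, 11²≡6 (mod 23).
So the quadratic residues mod 23 are {1, 2, 3, 4, 6, 8, 9, 12, 13, 16, 18}.

1, 2, 3, 4, 6, 8, 9, 12, 13, 16, 18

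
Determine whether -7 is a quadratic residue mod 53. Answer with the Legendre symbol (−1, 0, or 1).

1

First reduce: -7 ≡ 46 (mod 53).
Pull out 2: since 53 ≡ 5 (mod 8), (2/53) = -1.
Reciprocity: 23 ≡ 3 and 53 ≡ 1 (mod 4), so (23/53) = +(53/23).
Reduce top mod 23: now compute (7/23).
Reciprocity: 7 ≡ 3 and 23 ≡ 3 (mod 4), so (7/23) = −(23/7).
Reduce top mod 7: now compute (2/7).
Pull out 2: since 7 ≡ 7 (mod 8), (2/7) = +1.
Reached (1/7) = 1. Collecting the sign flips along the way, the symbol is +1.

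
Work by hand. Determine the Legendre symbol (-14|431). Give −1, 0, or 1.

1

First reduce: -14 ≡ 417 (mod 431).
Reciprocity: 417 ≡ 1 and 431 ≡ 3 (mod 4), so (417/431) = +(431/417).
Reduce top mod 417: now compute (14/417).
Pull out 2: since 417 ≡ 1 (mod 8), (2/417) = +1.
Reciprocity: 7 ≡ 3 and 417 ≡ 1 (mod 4), so (7/417) = +(417/7).
Reduce top mod 7: now compute (4/7).
Pull out 2^2: since 7 ≡ 7 (mod 8), (2/7) = +1, so (2/7)^2 = +1.
Reached (1/7) = 1. Collecting the sign flips along the way, the symbol is +1.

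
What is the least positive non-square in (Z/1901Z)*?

(2/1901) = −1, so 2 is the smallest positive non-residue mod 1901.

2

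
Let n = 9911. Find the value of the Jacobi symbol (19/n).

1

Reciprocity: 19 ≡ 3 and 9911 ≡ 3 (mod 4), so (19/9911) = −(9911/19).
Reduce top mod 19: now compute (12/19).
Pull out 2^2: since 19 ≡ 3 (mod 8), (2/19) = -1, so (2/19)^2 = +1.
Reciprocity: 3 ≡ 3 and 19 ≡ 3 (mod 4), so (3/19) = −(19/3).
Reduce top mod 3: now compute (1/3).
Reached (1/3) = 1. Collecting the sign flips along the way, the symbol is +1.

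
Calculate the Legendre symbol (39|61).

Reciprocity: 39 ≡ 3 and 61 ≡ 1 (mod 4), so (39/61) = +(61/39).
Reduce top mod 39: now compute (22/39).
Pull out 2: since 39 ≡ 7 (mod 8), (2/39) = +1.
Reciprocity: 11 ≡ 3 and 39 ≡ 3 (mod 4), so (11/39) = −(39/11).
Reduce top mod 11: now compute (6/11).
Pull out 2: since 11 ≡ 3 (mod 8), (2/11) = -1.
Reciprocity: 3 ≡ 3 and 11 ≡ 3 (mod 4), so (3/11) = −(11/3).
Reduce top mod 3: now compute (2/3).
Pull out 2: since 3 ≡ 3 (mod 8), (2/3) = -1.
Reached (1/3) = 1. Collecting the sign flips along the way, the symbol is +1.

1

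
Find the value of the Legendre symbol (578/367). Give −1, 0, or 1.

First reduce: 578 ≡ 211 (mod 367).
Reciprocity: 211 ≡ 3 and 367 ≡ 3 (mod 4), so (211/367) = −(367/211).
Reduce top mod 211: now compute (156/211).
Pull out 2^2: since 211 ≡ 3 (mod 8), (2/211) = -1, so (2/211)^2 = +1.
Reciprocity: 39 ≡ 3 and 211 ≡ 3 (mod 4), so (39/211) = −(211/39).
Reduce top mod 39: now compute (16/39).
Pull out 2^4: since 39 ≡ 7 (mod 8), (2/39) = +1, so (2/39)^4 = +1.
Reached (1/39) = 1. Collecting the sign flips along the way, the symbol is +1.

1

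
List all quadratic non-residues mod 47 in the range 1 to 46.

5 10 11 13 15 19 20 22 23 26 29 30 31 33 35 38 39 40 41 43 44 45 46

Square k = 1,…,23 (k and 47−k give the same square):
1²=1, 2²=4, 3²=9, 4²=16, 5²=25, 6²=36, 7²≡2, 8²≡17, 9²≡34, 10²≡6, 11²≡27, 12²≡3, 13²≡28, 14²≡8, 15²≡37, 16²≡21, 17²≡7, 18²≡42, 19²≡32, 20²≡24, 21²≡18, 22²≡14, 23²≡12 (mod 47).
The residues are {1, 2, 3, 4, 6, 7, 8, 9, 12, 14, 16, 17, 18, 21, 24, 25, 27, 28, 32, 34, 36, 37, 42}; the non-residues are the remaining 23 nonzero classes.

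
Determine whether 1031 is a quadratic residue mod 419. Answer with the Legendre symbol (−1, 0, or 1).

First reduce: 1031 ≡ 193 (mod 419).
Reciprocity: 193 ≡ 1 and 419 ≡ 3 (mod 4), so (193/419) = +(419/193).
Reduce top mod 193: now compute (33/193).
Reciprocity: 33 ≡ 1 and 193 ≡ 1 (mod 4), so (33/193) = +(193/33).
Reduce top mod 33: now compute (28/33).
Pull out 2^2: since 33 ≡ 1 (mod 8), (2/33) = +1, so (2/33)^2 = +1.
Reciprocity: 7 ≡ 3 and 33 ≡ 1 (mod 4), so (7/33) = +(33/7).
Reduce top mod 7: now compute (5/7).
Reciprocity: 5 ≡ 1 and 7 ≡ 3 (mod 4), so (5/7) = +(7/5).
Reduce top mod 5: now compute (2/5).
Pull out 2: since 5 ≡ 5 (mod 8), (2/5) = -1.
Reached (1/5) = 1. Collecting the sign flips along the way, the symbol is -1.

-1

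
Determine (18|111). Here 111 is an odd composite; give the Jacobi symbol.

0

Pull out 2: since 111 ≡ 7 (mod 8), (2/111) = +1.
Reciprocity: 9 ≡ 1 and 111 ≡ 3 (mod 4), so (9/111) = +(111/9).
Reduce top mod 9: now compute (3/9).
Reciprocity: 3 ≡ 3 and 9 ≡ 1 (mod 4), so (3/9) = +(9/3).
Reduce top mod 3: now compute (0/3).
Top reduces to 0: gcd > 1, so the symbol is 0.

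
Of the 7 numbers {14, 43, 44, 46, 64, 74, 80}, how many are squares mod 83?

(14/83) = -1 → non-residue.
(43/83) = -1 → non-residue.
(44/83) = +1 → QR.
(46/83) = -1 → non-residue.
(64/83) = +1 → QR.
(74/83) = -1 → non-residue.
(80/83) = -1 → non-residue.
Total quadratic residues among the 7: 2.

2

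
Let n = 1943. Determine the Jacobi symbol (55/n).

Reciprocity: 55 ≡ 3 and 1943 ≡ 3 (mod 4), so (55/1943) = −(1943/55).
Reduce top mod 55: now compute (18/55).
Pull out 2: since 55 ≡ 7 (mod 8), (2/55) = +1.
Reciprocity: 9 ≡ 1 and 55 ≡ 3 (mod 4), so (9/55) = +(55/9).
Reduce top mod 9: now compute (1/9).
Reached (1/9) = 1. Collecting the sign flips along the way, the symbol is -1.

-1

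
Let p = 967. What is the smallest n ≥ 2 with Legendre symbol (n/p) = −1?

3

(2/967) = +1, so 2 is a residue.
(3/967) = −1, so 3 is the smallest positive non-residue mod 967.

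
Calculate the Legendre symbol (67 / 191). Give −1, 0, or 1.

1

Reciprocity: 67 ≡ 3 and 191 ≡ 3 (mod 4), so (67/191) = −(191/67).
Reduce top mod 67: now compute (57/67).
Reciprocity: 57 ≡ 1 and 67 ≡ 3 (mod 4), so (57/67) = +(67/57).
Reduce top mod 57: now compute (10/57).
Pull out 2: since 57 ≡ 1 (mod 8), (2/57) = +1.
Reciprocity: 5 ≡ 1 and 57 ≡ 1 (mod 4), so (5/57) = +(57/5).
Reduce top mod 5: now compute (2/5).
Pull out 2: since 5 ≡ 5 (mod 8), (2/5) = -1.
Reached (1/5) = 1. Collecting the sign flips along the way, the symbol is +1.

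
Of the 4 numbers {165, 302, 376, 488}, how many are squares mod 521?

(165/521) = -1 → non-residue.
(302/521) = +1 → QR.
(376/521) = +1 → QR.
(488/521) = -1 → non-residue.
Total quadratic residues among the 4: 2.

2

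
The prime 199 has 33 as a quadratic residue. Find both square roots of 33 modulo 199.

86, 113

Since 199 ≡ 3 (mod 4), a square root of 33 is 33^((199+1)/4) = 33^50 mod 199.
Repeated squaring: 33^2≡94, 33^4≡80, 33^8≡32, 33^16≡29, 33^32≡45 (mod 199).
33^50 = 33^(32+16+2) ≡ 86 (mod 199).
Check: 86² = 7396 ≡ 33 (mod 199). The two roots are 86 and 113.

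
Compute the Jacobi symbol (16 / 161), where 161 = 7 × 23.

1

Pull out 2^4: since 161 ≡ 1 (mod 8), (2/161) = +1, so (2/161)^4 = +1.
Reached (1/161) = 1. Collecting the sign flips along the way, the symbol is +1.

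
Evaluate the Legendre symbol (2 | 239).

1

Euler's criterion: (2/239) ≡ 2^119 (mod 239).
2^2 ≡ 4 (mod 239)
2^4 ≡ 16 (mod 239)
2^8 ≡ 17 (mod 239)
2^16 ≡ 50 (mod 239)
2^32 ≡ 110 (mod 239)
2^64 ≡ 150 (mod 239)
2^119 = 2^(64+32+16+4+2+1) ≡ 1 (mod 239).
Result is 1, so (2/239) = 1.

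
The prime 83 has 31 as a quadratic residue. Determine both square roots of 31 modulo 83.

Since 83 ≡ 3 (mod 4), a square root of 31 is 31^((83+1)/4) = 31^21 mod 83.
Repeated squaring: 31^2≡48, 31^4≡63, 31^8≡68, 31^16≡59 (mod 83).
31^21 = 31^(16+4+1) ≡ 23 (mod 83).
Check: 23² = 529 ≡ 31 (mod 83). The two roots are 23 and 60.

23, 60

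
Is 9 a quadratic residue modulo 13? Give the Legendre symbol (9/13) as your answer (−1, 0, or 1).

Reciprocity: 9 ≡ 1 and 13 ≡ 1 (mod 4), so (9/13) = +(13/9).
Reduce top mod 9: now compute (4/9).
Pull out 2^2: since 9 ≡ 1 (mod 8), (2/9) = +1, so (2/9)^2 = +1.
Reached (1/9) = 1. Collecting the sign flips along the way, the symbol is +1.

1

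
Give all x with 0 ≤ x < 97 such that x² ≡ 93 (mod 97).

44, 53

97 ≡ 1 (mod 4), so we find a root by search.
Trying successive values, 44² = 1936 ≡ 93 (mod 97). The other root is 97 − 44 = 53.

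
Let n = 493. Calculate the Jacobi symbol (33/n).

1

Reciprocity: 33 ≡ 1 and 493 ≡ 1 (mod 4), so (33/493) = +(493/33).
Reduce top mod 33: now compute (31/33).
Reciprocity: 31 ≡ 3 and 33 ≡ 1 (mod 4), so (31/33) = +(33/31).
Reduce top mod 31: now compute (2/31).
Pull out 2: since 31 ≡ 7 (mod 8), (2/31) = +1.
Reached (1/31) = 1. Collecting the sign flips along the way, the symbol is +1.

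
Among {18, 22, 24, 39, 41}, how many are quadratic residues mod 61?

3

(18/61) = -1 → non-residue.
(22/61) = +1 → QR.
(24/61) = -1 → non-residue.
(39/61) = +1 → QR.
(41/61) = +1 → QR.
Total quadratic residues among the 5: 3.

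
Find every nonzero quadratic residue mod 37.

1 3 4 7 9 10 11 12 16 21 25 26 27 28 30 33 34 36

Square k = 1,…,18 (k and 37−k give the same square):
1²=1, 2²=4, 3²=9, 4²=16, 5²=25, 6²=36, 7²≡12, 8²≡27, 9²≡7, 10²≡26, 11²≡10, 12²≡33, 13²≡21, 14²≡11, 15²≡3, 16²≡34, 17²≡30, 18²≡28 (mod 37).
So the quadratic residues mod 37 are {1, 3, 4, 7, 9, 10, 11, 12, 16, 21, 25, 26, 27, 28, 30, 33, 34, 36}.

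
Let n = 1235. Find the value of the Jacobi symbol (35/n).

0

Reciprocity: 35 ≡ 3 and 1235 ≡ 3 (mod 4), so (35/1235) = −(1235/35).
Reduce top mod 35: now compute (10/35).
Pull out 2: since 35 ≡ 3 (mod 8), (2/35) = -1.
Reciprocity: 5 ≡ 1 and 35 ≡ 3 (mod 4), so (5/35) = +(35/5).
Reduce top mod 5: now compute (0/5).
Top reduces to 0: gcd > 1, so the symbol is 0.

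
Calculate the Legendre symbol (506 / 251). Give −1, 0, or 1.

1

Euler's criterion: (506/251) ≡ 4^125 (mod 251).
4^2 ≡ 16 (mod 251)
4^4 ≡ 5 (mod 251)
4^8 ≡ 25 (mod 251)
4^16 ≡ 123 (mod 251)
4^32 ≡ 69 (mod 251)
4^64 ≡ 243 (mod 251)
4^125 = 4^(64+32+16+8+4+1) ≡ 1 (mod 251).
Result is 1, so (506/251) = 1.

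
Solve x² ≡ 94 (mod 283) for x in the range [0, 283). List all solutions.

124, 159

Since 283 ≡ 3 (mod 4), a square root of 94 is 94^((283+1)/4) = 94^71 mod 283.
Repeated squaring: 94^2≡63, 94^4≡7, 94^8≡49, 94^16≡137, 94^32≡91, 94^64≡74 (mod 283).
94^71 = 94^(64+4+2+1) ≡ 159 (mod 283).
Check: 159² = 25281 ≡ 94 (mod 283). The two roots are 124 and 159.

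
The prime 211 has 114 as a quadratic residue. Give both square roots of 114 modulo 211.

89, 122

Since 211 ≡ 3 (mod 4), a square root of 114 is 114^((211+1)/4) = 114^53 mod 211.
Repeated squaring: 114^2≡125, 114^4≡11, 114^8≡121, 114^16≡82, 114^32≡183 (mod 211).
114^53 = 114^(32+16+4+1) ≡ 122 (mod 211).
Check: 122² = 14884 ≡ 114 (mod 211). The two roots are 89 and 122.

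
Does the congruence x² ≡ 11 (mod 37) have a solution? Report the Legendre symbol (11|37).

1

Reciprocity: 11 ≡ 3 and 37 ≡ 1 (mod 4), so (11/37) = +(37/11).
Reduce top mod 11: now compute (4/11).
Pull out 2^2: since 11 ≡ 3 (mod 8), (2/11) = -1, so (2/11)^2 = +1.
Reached (1/11) = 1. Collecting the sign flips along the way, the symbol is +1.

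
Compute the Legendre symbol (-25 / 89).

1

First reduce: -25 ≡ 64 (mod 89).
Pull out 2^6: since 89 ≡ 1 (mod 8), (2/89) = +1, so (2/89)^6 = +1.
Reached (1/89) = 1. Collecting the sign flips along the way, the symbol is +1.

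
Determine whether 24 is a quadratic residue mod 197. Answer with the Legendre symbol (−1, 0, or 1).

Euler's criterion: (24/197) ≡ 24^98 (mod 197).
24^2 ≡ 182 (mod 197)
24^4 ≡ 28 (mod 197)
24^8 ≡ 193 (mod 197)
24^16 ≡ 16 (mod 197)
24^32 ≡ 59 (mod 197)
24^64 ≡ 132 (mod 197)
24^98 = 24^(64+32+2) ≡ 1 (mod 197).
Result is 1, so (24/197) = 1.

1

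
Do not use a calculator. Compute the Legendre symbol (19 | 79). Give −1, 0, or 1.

Reciprocity: 19 ≡ 3 and 79 ≡ 3 (mod 4), so (19/79) = −(79/19).
Reduce top mod 19: now compute (3/19).
Reciprocity: 3 ≡ 3 and 19 ≡ 3 (mod 4), so (3/19) = −(19/3).
Reduce top mod 3: now compute (1/3).
Reached (1/3) = 1. Collecting the sign flips along the way, the symbol is +1.

1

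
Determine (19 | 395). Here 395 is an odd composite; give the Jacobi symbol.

Reciprocity: 19 ≡ 3 and 395 ≡ 3 (mod 4), so (19/395) = −(395/19).
Reduce top mod 19: now compute (15/19).
Reciprocity: 15 ≡ 3 and 19 ≡ 3 (mod 4), so (15/19) = −(19/15).
Reduce top mod 15: now compute (4/15).
Pull out 2^2: since 15 ≡ 7 (mod 8), (2/15) = +1, so (2/15)^2 = +1.
Reached (1/15) = 1. Collecting the sign flips along the way, the symbol is +1.

1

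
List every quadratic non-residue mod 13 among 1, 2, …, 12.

Square k = 1,…,6 (k and 13−k give the same square):
1²=1, 2²=4, 3²=9, 4²≡3, 5²≡12, 6²≡10 (mod 13).
The residues are {1, 3, 4, 9, 10, 12}; the non-residues are the remaining 6 nonzero classes.

2, 5, 6, 7, 8, 11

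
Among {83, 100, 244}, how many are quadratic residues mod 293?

(83/293) = +1 → QR.
(100/293) = +1 → QR.
(244/293) = +1 → QR.
Total quadratic residues among the 3: 3.

3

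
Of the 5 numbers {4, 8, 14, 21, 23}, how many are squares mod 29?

(4/29) = +1 → QR.
(8/29) = -1 → non-residue.
(14/29) = -1 → non-residue.
(21/29) = -1 → non-residue.
(23/29) = +1 → QR.
Total quadratic residues among the 5: 2.

2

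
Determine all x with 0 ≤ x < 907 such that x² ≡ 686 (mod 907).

50, 857

Since 907 ≡ 3 (mod 4), a square root of 686 is 686^((907+1)/4) = 686^227 mod 907.
Repeated squaring: 686^2≡770, 686^4≡629, 686^8≡189, 686^16≡348, 686^32≡473, 686^64≡607, 686^128≡207 (mod 907).
686^227 = 686^(128+64+32+2+1) ≡ 857 (mod 907).
Check: 857² = 734449 ≡ 686 (mod 907). The two roots are 50 and 857.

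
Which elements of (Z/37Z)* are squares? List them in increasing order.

Square k = 1,…,18 (k and 37−k give the same square):
1²=1, 2²=4, 3²=9, 4²=16, 5²=25, 6²=36, 7²≡12, 8²≡27, 9²≡7, 10²≡26, 11²≡10, 12²≡33, 13²≡21, 14²≡11, 15²≡3, 16²≡34, 17²≡30, 18²≡28 (mod 37).
So the quadratic residues mod 37 are {1, 3, 4, 7, 9, 10, 11, 12, 16, 21, 25, 26, 27, 28, 30, 33, 34, 36}.

1 3 4 7 9 10 11 12 16 21 25 26 27 28 30 33 34 36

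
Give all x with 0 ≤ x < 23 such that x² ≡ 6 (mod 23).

Since 23 ≡ 3 (mod 4), a square root of 6 is 6^((23+1)/4) = 6^6 mod 23.
Repeated squaring: 6^2≡13, 6^4≡8 (mod 23).
6^6 = 6^(4+2) ≡ 12 (mod 23).
Check: 12² = 144 ≡ 6 (mod 23). The two roots are 11 and 12.

11, 12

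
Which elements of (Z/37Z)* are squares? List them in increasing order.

1,3,4,7,9,10,11,12,16,21,25,26,27,28,30,33,34,36

Square k = 1,…,18 (k and 37−k give the same square):
1²=1, 2²=4, 3²=9, 4²=16, 5²=25, 6²=36, 7²≡12, 8²≡27, 9²≡7, 10²≡26, 11²≡10, 12²≡33, 13²≡21, 14²≡11, 15²≡3, 16²≡34, 17²≡30, 18²≡28 (mod 37).
So the quadratic residues mod 37 are {1, 3, 4, 7, 9, 10, 11, 12, 16, 21, 25, 26, 27, 28, 30, 33, 34, 36}.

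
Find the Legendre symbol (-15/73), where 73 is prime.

-1

Euler's criterion: (-15/73) ≡ 58^36 (mod 73).
58^2 ≡ 6 (mod 73)
58^4 ≡ 36 (mod 73)
58^8 ≡ 55 (mod 73)
58^16 ≡ 32 (mod 73)
58^32 ≡ 2 (mod 73)
58^36 = 58^(32+4) ≡ 72 (mod 73).
Result is 72 ≡ −1, so (-15/73) = −1.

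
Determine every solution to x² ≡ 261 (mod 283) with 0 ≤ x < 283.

Since 283 ≡ 3 (mod 4), a square root of 261 is 261^((283+1)/4) = 261^71 mod 283.
Repeated squaring: 261^2≡201, 261^4≡215, 261^8≡96, 261^16≡160, 261^32≡130, 261^64≡203 (mod 283).
261^71 = 261^(64+4+2+1) ≡ 169 (mod 283).
Check: 169² = 28561 ≡ 261 (mod 283). The two roots are 114 and 169.

114, 169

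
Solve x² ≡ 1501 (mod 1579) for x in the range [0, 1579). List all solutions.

143, 1436

Since 1579 ≡ 3 (mod 4), a square root of 1501 is 1501^((1579+1)/4) = 1501^395 mod 1579.
Repeated squaring: 1501^2≡1347, 1501^4≡138, 1501^8≡96, 1501^16≡1321, 1501^32≡246, 1501^64≡514, 1501^128≡503, 1501^256≡369 (mod 1579).
1501^395 = 1501^(256+128+8+2+1) ≡ 1436 (mod 1579).
Check: 1436² = 2062096 ≡ 1501 (mod 1579). The two roots are 143 and 1436.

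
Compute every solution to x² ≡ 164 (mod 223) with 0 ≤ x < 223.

68, 155

Since 223 ≡ 3 (mod 4), a square root of 164 is 164^((223+1)/4) = 164^56 mod 223.
Repeated squaring: 164^2≡136, 164^4≡210, 164^8≡169, 164^16≡17, 164^32≡66 (mod 223).
164^56 = 164^(32+16+8) ≡ 68 (mod 223).
Check: 68² = 4624 ≡ 164 (mod 223). The two roots are 68 and 155.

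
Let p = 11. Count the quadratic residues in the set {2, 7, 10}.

(2/11) = -1 → non-residue.
(7/11) = -1 → non-residue.
(10/11) = -1 → non-residue.
Total quadratic residues among the 3: 0.

0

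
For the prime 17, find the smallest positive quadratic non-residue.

(2/17) = +1, so 2 is a residue.
(3/17) = −1, so 3 is the smallest positive non-residue mod 17.

3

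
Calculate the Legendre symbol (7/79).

-1

Euler's criterion: (7/79) ≡ 7^39 (mod 79).
7^2 ≡ 49 (mod 79)
7^4 ≡ 31 (mod 79)
7^8 ≡ 13 (mod 79)
7^16 ≡ 11 (mod 79)
7^32 ≡ 42 (mod 79)
7^39 = 7^(32+4+2+1) ≡ 78 (mod 79).
Result is 78 ≡ −1, so (7/79) = −1.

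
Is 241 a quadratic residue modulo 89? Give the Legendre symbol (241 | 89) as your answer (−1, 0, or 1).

Euler's criterion: (241/89) ≡ 63^44 (mod 89).
63^2 ≡ 53 (mod 89)
63^4 ≡ 50 (mod 89)
63^8 ≡ 8 (mod 89)
63^16 ≡ 64 (mod 89)
63^32 ≡ 2 (mod 89)
63^44 = 63^(32+8+4) ≡ 88 (mod 89).
Result is 88 ≡ −1, so (241/89) = −1.

-1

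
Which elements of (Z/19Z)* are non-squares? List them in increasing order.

Square k = 1,…,9 (k and 19−k give the same square):
1²=1, 2²=4, 3²=9, 4²=16, 5²≡6, 6²≡17, 7²≡11, 8²≡7, 9²≡5 (mod 19).
The residues are {1, 4, 5, 6, 7, 9, 11, 16, 17}; the non-residues are the remaining 9 nonzero classes.

2,3,8,10,12,13,14,15,18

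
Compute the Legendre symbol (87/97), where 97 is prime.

-1

Reciprocity: 87 ≡ 3 and 97 ≡ 1 (mod 4), so (87/97) = +(97/87).
Reduce top mod 87: now compute (10/87).
Pull out 2: since 87 ≡ 7 (mod 8), (2/87) = +1.
Reciprocity: 5 ≡ 1 and 87 ≡ 3 (mod 4), so (5/87) = +(87/5).
Reduce top mod 5: now compute (2/5).
Pull out 2: since 5 ≡ 5 (mod 8), (2/5) = -1.
Reached (1/5) = 1. Collecting the sign flips along the way, the symbol is -1.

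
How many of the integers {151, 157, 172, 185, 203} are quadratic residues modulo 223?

2

(151/223) = -1 → non-residue.
(157/223) = -1 → non-residue.
(172/223) = +1 → QR.
(185/223) = -1 → non-residue.
(203/223) = +1 → QR.
Total quadratic residues among the 5: 2.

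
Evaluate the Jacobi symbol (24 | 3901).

Pull out 2^3: since 3901 ≡ 5 (mod 8), (2/3901) = -1, so (2/3901)^3 = -1.
Reciprocity: 3 ≡ 3 and 3901 ≡ 1 (mod 4), so (3/3901) = +(3901/3).
Reduce top mod 3: now compute (1/3).
Reached (1/3) = 1. Collecting the sign flips along the way, the symbol is -1.

-1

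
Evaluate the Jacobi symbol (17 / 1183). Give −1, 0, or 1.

-1

Reciprocity: 17 ≡ 1 and 1183 ≡ 3 (mod 4), so (17/1183) = +(1183/17).
Reduce top mod 17: now compute (10/17).
Pull out 2: since 17 ≡ 1 (mod 8), (2/17) = +1.
Reciprocity: 5 ≡ 1 and 17 ≡ 1 (mod 4), so (5/17) = +(17/5).
Reduce top mod 5: now compute (2/5).
Pull out 2: since 5 ≡ 5 (mod 8), (2/5) = -1.
Reached (1/5) = 1. Collecting the sign flips along the way, the symbol is -1.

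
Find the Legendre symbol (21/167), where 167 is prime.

Euler's criterion: (21/167) ≡ 21^83 (mod 167).
21^2 ≡ 107 (mod 167)
21^4 ≡ 93 (mod 167)
21^8 ≡ 132 (mod 167)
21^16 ≡ 56 (mod 167)
21^32 ≡ 130 (mod 167)
21^64 ≡ 33 (mod 167)
21^83 = 21^(64+16+2+1) ≡ 1 (mod 167).
Result is 1, so (21/167) = 1.

1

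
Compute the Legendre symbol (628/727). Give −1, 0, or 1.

1

Euler's criterion: (628/727) ≡ 628^363 (mod 727).
628^2 ≡ 350 (mod 727)
628^4 ≡ 364 (mod 727)
628^8 ≡ 182 (mod 727)
628^16 ≡ 409 (mod 727)
628^32 ≡ 71 (mod 727)
628^64 ≡ 679 (mod 727)
628^128 ≡ 123 (mod 727)
628^256 ≡ 589 (mod 727)
628^363 = 628^(256+64+32+8+2+1) ≡ 1 (mod 727).
Result is 1, so (628/727) = 1.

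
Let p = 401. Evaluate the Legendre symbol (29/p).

Euler's criterion: (29/401) ≡ 29^200 (mod 401).
29^2 ≡ 39 (mod 401)
29^4 ≡ 318 (mod 401)
29^8 ≡ 72 (mod 401)
29^16 ≡ 372 (mod 401)
29^32 ≡ 39 (mod 401)
29^64 ≡ 318 (mod 401)
29^128 ≡ 72 (mod 401)
29^200 = 29^(128+64+8) ≡ 1 (mod 401).
Result is 1, so (29/401) = 1.

1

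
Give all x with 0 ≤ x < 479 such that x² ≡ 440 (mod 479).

140, 339

Since 479 ≡ 3 (mod 4), a square root of 440 is 440^((479+1)/4) = 440^120 mod 479.
Repeated squaring: 440^2≡84, 440^4≡350, 440^8≡355, 440^16≡48, 440^32≡388, 440^64≡138 (mod 479).
440^120 = 440^(64+32+16+8) ≡ 140 (mod 479).
Check: 140² = 19600 ≡ 440 (mod 479). The two roots are 140 and 339.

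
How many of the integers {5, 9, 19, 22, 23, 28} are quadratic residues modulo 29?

(5/29) = +1 → QR.
(9/29) = +1 → QR.
(19/29) = -1 → non-residue.
(22/29) = +1 → QR.
(23/29) = +1 → QR.
(28/29) = +1 → QR.
Total quadratic residues among the 6: 5.

5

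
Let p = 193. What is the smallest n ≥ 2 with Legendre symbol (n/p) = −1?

5

(2/193) = +1, so 2 is a residue.
(3/193) = +1, so 3 is a residue.
(4/193) = +1, so 4 is a residue.
(5/193) = −1, so 5 is the smallest positive non-residue mod 193.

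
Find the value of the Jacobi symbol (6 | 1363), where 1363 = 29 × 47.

1

Pull out 2: since 1363 ≡ 3 (mod 8), (2/1363) = -1.
Reciprocity: 3 ≡ 3 and 1363 ≡ 3 (mod 4), so (3/1363) = −(1363/3).
Reduce top mod 3: now compute (1/3).
Reached (1/3) = 1. Collecting the sign flips along the way, the symbol is +1.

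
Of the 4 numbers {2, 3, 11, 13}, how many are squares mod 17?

(2/17) = +1 → QR.
(3/17) = -1 → non-residue.
(11/17) = -1 → non-residue.
(13/17) = +1 → QR.
Total quadratic residues among the 4: 2.

2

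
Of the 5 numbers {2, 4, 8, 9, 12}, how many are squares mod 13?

(2/13) = -1 → non-residue.
(4/13) = +1 → QR.
(8/13) = -1 → non-residue.
(9/13) = +1 → QR.
(12/13) = +1 → QR.
Total quadratic residues among the 5: 3.

3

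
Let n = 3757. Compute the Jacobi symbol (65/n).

Reciprocity: 65 ≡ 1 and 3757 ≡ 1 (mod 4), so (65/3757) = +(3757/65).
Reduce top mod 65: now compute (52/65).
Pull out 2^2: since 65 ≡ 1 (mod 8), (2/65) = +1, so (2/65)^2 = +1.
Reciprocity: 13 ≡ 1 and 65 ≡ 1 (mod 4), so (13/65) = +(65/13).
Reduce top mod 13: now compute (0/13).
Top reduces to 0: gcd > 1, so the symbol is 0.

0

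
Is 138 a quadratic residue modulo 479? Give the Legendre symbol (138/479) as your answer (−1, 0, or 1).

1

Pull out 2: since 479 ≡ 7 (mod 8), (2/479) = +1.
Reciprocity: 69 ≡ 1 and 479 ≡ 3 (mod 4), so (69/479) = +(479/69).
Reduce top mod 69: now compute (65/69).
Reciprocity: 65 ≡ 1 and 69 ≡ 1 (mod 4), so (65/69) = +(69/65).
Reduce top mod 65: now compute (4/65).
Pull out 2^2: since 65 ≡ 1 (mod 8), (2/65) = +1, so (2/65)^2 = +1.
Reached (1/65) = 1. Collecting the sign flips along the way, the symbol is +1.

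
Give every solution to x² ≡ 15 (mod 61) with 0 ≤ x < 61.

25, 36

61 ≡ 1 (mod 4), so we find a root by search.
Trying successive values, 25² = 625 ≡ 15 (mod 61). The other root is 61 − 25 = 36.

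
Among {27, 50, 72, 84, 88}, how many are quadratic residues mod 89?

4

(27/89) = -1 → non-residue.
(50/89) = +1 → QR.
(72/89) = +1 → QR.
(84/89) = +1 → QR.
(88/89) = +1 → QR.
Total quadratic residues among the 5: 4.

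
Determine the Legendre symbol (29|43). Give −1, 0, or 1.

-1

Euler's criterion: (29/43) ≡ 29^21 (mod 43).
29^2 ≡ 24 (mod 43)
29^4 ≡ 17 (mod 43)
29^8 ≡ 31 (mod 43)
29^16 ≡ 15 (mod 43)
29^21 = 29^(16+4+1) ≡ 42 (mod 43).
Result is 42 ≡ −1, so (29/43) = −1.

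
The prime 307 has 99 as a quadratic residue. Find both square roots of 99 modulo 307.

75, 232

Since 307 ≡ 3 (mod 4), a square root of 99 is 99^((307+1)/4) = 99^77 mod 307.
Repeated squaring: 99^2≡284, 99^4≡222, 99^8≡164, 99^16≡187, 99^32≡278, 99^64≡227 (mod 307).
99^77 = 99^(64+8+4+1) ≡ 232 (mod 307).
Check: 232² = 53824 ≡ 99 (mod 307). The two roots are 75 and 232.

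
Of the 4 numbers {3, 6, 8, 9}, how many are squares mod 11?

2

(3/11) = +1 → QR.
(6/11) = -1 → non-residue.
(8/11) = -1 → non-residue.
(9/11) = +1 → QR.
Total quadratic residues among the 4: 2.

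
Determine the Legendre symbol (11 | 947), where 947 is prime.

Reciprocity: 11 ≡ 3 and 947 ≡ 3 (mod 4), so (11/947) = −(947/11).
Reduce top mod 11: now compute (1/11).
Reached (1/11) = 1. Collecting the sign flips along the way, the symbol is -1.

-1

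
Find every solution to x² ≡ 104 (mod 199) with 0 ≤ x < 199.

30, 169

Since 199 ≡ 3 (mod 4), a square root of 104 is 104^((199+1)/4) = 104^50 mod 199.
Repeated squaring: 104^2≡70, 104^4≡124, 104^8≡53, 104^16≡23, 104^32≡131 (mod 199).
104^50 = 104^(32+16+2) ≡ 169 (mod 199).
Check: 169² = 28561 ≡ 104 (mod 199). The two roots are 30 and 169.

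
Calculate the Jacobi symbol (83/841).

Reciprocity: 83 ≡ 3 and 841 ≡ 1 (mod 4), so (83/841) = +(841/83).
Reduce top mod 83: now compute (11/83).
Reciprocity: 11 ≡ 3 and 83 ≡ 3 (mod 4), so (11/83) = −(83/11).
Reduce top mod 11: now compute (6/11).
Pull out 2: since 11 ≡ 3 (mod 8), (2/11) = -1.
Reciprocity: 3 ≡ 3 and 11 ≡ 3 (mod 4), so (3/11) = −(11/3).
Reduce top mod 3: now compute (2/3).
Pull out 2: since 3 ≡ 3 (mod 8), (2/3) = -1.
Reached (1/3) = 1. Collecting the sign flips along the way, the symbol is +1.

1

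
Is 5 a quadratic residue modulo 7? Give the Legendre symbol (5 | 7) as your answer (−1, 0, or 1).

Reciprocity: 5 ≡ 1 and 7 ≡ 3 (mod 4), so (5/7) = +(7/5).
Reduce top mod 5: now compute (2/5).
Pull out 2: since 5 ≡ 5 (mod 8), (2/5) = -1.
Reached (1/5) = 1. Collecting the sign flips along the way, the symbol is -1.

-1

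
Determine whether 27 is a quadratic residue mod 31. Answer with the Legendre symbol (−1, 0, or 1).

-1

Reciprocity: 27 ≡ 3 and 31 ≡ 3 (mod 4), so (27/31) = −(31/27).
Reduce top mod 27: now compute (4/27).
Pull out 2^2: since 27 ≡ 3 (mod 8), (2/27) = -1, so (2/27)^2 = +1.
Reached (1/27) = 1. Collecting the sign flips along the way, the symbol is -1.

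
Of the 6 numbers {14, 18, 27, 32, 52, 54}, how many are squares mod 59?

(14/59) = -1 → non-residue.
(18/59) = -1 → non-residue.
(27/59) = +1 → QR.
(32/59) = -1 → non-residue.
(52/59) = -1 → non-residue.
(54/59) = -1 → non-residue.
Total quadratic residues among the 6: 1.

1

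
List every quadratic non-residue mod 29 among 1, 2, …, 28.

Square k = 1,…,14 (k and 29−k give the same square):
1²=1, 2²=4, 3²=9, 4²=16, 5²=25, 6²≡7, 7²≡20, 8²≡6, 9²≡23, 10²≡13, 11²≡5, 12²≡28, 13²≡24, 14²≡22 (mod 29).
The residues are {1, 4, 5, 6, 7, 9, 13, 16, 20, 22, 23, 24, 25, 28}; the non-residues are the remaining 14 nonzero classes.

2 3 8 10 11 12 14 15 17 18 19 21 26 27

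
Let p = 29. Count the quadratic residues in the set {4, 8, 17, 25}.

2

(4/29) = +1 → QR.
(8/29) = -1 → non-residue.
(17/29) = -1 → non-residue.
(25/29) = +1 → QR.
Total quadratic residues among the 4: 2.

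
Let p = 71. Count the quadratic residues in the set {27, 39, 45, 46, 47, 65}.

(27/71) = +1 → QR.
(39/71) = -1 → non-residue.
(45/71) = +1 → QR.
(46/71) = -1 → non-residue.
(47/71) = -1 → non-residue.
(65/71) = -1 → non-residue.
Total quadratic residues among the 6: 2.

2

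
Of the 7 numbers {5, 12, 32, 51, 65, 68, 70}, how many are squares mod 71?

3

(5/71) = +1 → QR.
(12/71) = +1 → QR.
(32/71) = +1 → QR.
(51/71) = -1 → non-residue.
(65/71) = -1 → non-residue.
(68/71) = -1 → non-residue.
(70/71) = -1 → non-residue.
Total quadratic residues among the 7: 3.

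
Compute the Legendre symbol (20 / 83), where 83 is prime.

-1

Pull out 2^2: since 83 ≡ 3 (mod 8), (2/83) = -1, so (2/83)^2 = +1.
Reciprocity: 5 ≡ 1 and 83 ≡ 3 (mod 4), so (5/83) = +(83/5).
Reduce top mod 5: now compute (3/5).
Reciprocity: 3 ≡ 3 and 5 ≡ 1 (mod 4), so (3/5) = +(5/3).
Reduce top mod 3: now compute (2/3).
Pull out 2: since 3 ≡ 3 (mod 8), (2/3) = -1.
Reached (1/3) = 1. Collecting the sign flips along the way, the symbol is -1.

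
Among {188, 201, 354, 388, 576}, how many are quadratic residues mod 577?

(188/577) = -1 → non-residue.
(201/577) = -1 → non-residue.
(354/577) = +1 → QR.
(388/577) = -1 → non-residue.
(576/577) = +1 → QR.
Total quadratic residues among the 5: 2.

2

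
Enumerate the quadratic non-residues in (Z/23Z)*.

5, 7, 10, 11, 14, 15, 17, 19, 20, 21, 22

Square k = 1,…,11 (k and 23−k give the same square):
1²=1, 2²=4, 3²=9, 4²=16, 5²≡2, 6²≡13, 7²≡3, 8²≡18, 9²≡12, 10²≡8, 11²≡6 (mod 23).
The residues are {1, 2, 3, 4, 6, 8, 9, 12, 13, 16, 18}; the non-residues are the remaining 11 nonzero classes.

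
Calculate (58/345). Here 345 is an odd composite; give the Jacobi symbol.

-1

Pull out 2: since 345 ≡ 1 (mod 8), (2/345) = +1.
Reciprocity: 29 ≡ 1 and 345 ≡ 1 (mod 4), so (29/345) = +(345/29).
Reduce top mod 29: now compute (26/29).
Pull out 2: since 29 ≡ 5 (mod 8), (2/29) = -1.
Reciprocity: 13 ≡ 1 and 29 ≡ 1 (mod 4), so (13/29) = +(29/13).
Reduce top mod 13: now compute (3/13).
Reciprocity: 3 ≡ 3 and 13 ≡ 1 (mod 4), so (3/13) = +(13/3).
Reduce top mod 3: now compute (1/3).
Reached (1/3) = 1. Collecting the sign flips along the way, the symbol is -1.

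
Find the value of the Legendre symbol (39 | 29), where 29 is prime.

-1

First reduce: 39 ≡ 10 (mod 29).
Pull out 2: since 29 ≡ 5 (mod 8), (2/29) = -1.
Reciprocity: 5 ≡ 1 and 29 ≡ 1 (mod 4), so (5/29) = +(29/5).
Reduce top mod 5: now compute (4/5).
Pull out 2^2: since 5 ≡ 5 (mod 8), (2/5) = -1, so (2/5)^2 = +1.
Reached (1/5) = 1. Collecting the sign flips along the way, the symbol is -1.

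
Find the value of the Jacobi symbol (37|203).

Reciprocity: 37 ≡ 1 and 203 ≡ 3 (mod 4), so (37/203) = +(203/37).
Reduce top mod 37: now compute (18/37).
Pull out 2: since 37 ≡ 5 (mod 8), (2/37) = -1.
Reciprocity: 9 ≡ 1 and 37 ≡ 1 (mod 4), so (9/37) = +(37/9).
Reduce top mod 9: now compute (1/9).
Reached (1/9) = 1. Collecting the sign flips along the way, the symbol is -1.

-1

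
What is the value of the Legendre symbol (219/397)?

1

Reciprocity: 219 ≡ 3 and 397 ≡ 1 (mod 4), so (219/397) = +(397/219).
Reduce top mod 219: now compute (178/219).
Pull out 2: since 219 ≡ 3 (mod 8), (2/219) = -1.
Reciprocity: 89 ≡ 1 and 219 ≡ 3 (mod 4), so (89/219) = +(219/89).
Reduce top mod 89: now compute (41/89).
Reciprocity: 41 ≡ 1 and 89 ≡ 1 (mod 4), so (41/89) = +(89/41).
Reduce top mod 41: now compute (7/41).
Reciprocity: 7 ≡ 3 and 41 ≡ 1 (mod 4), so (7/41) = +(41/7).
Reduce top mod 7: now compute (6/7).
Pull out 2: since 7 ≡ 7 (mod 8), (2/7) = +1.
Reciprocity: 3 ≡ 3 and 7 ≡ 3 (mod 4), so (3/7) = −(7/3).
Reduce top mod 3: now compute (1/3).
Reached (1/3) = 1. Collecting the sign flips along the way, the symbol is +1.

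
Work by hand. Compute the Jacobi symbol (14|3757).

Pull out 2: since 3757 ≡ 5 (mod 8), (2/3757) = -1.
Reciprocity: 7 ≡ 3 and 3757 ≡ 1 (mod 4), so (7/3757) = +(3757/7).
Reduce top mod 7: now compute (5/7).
Reciprocity: 5 ≡ 1 and 7 ≡ 3 (mod 4), so (5/7) = +(7/5).
Reduce top mod 5: now compute (2/5).
Pull out 2: since 5 ≡ 5 (mod 8), (2/5) = -1.
Reached (1/5) = 1. Collecting the sign flips along the way, the symbol is +1.

1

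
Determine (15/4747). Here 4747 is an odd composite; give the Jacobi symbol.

Reciprocity: 15 ≡ 3 and 4747 ≡ 3 (mod 4), so (15/4747) = −(4747/15).
Reduce top mod 15: now compute (7/15).
Reciprocity: 7 ≡ 3 and 15 ≡ 3 (mod 4), so (7/15) = −(15/7).
Reduce top mod 7: now compute (1/7).
Reached (1/7) = 1. Collecting the sign flips along the way, the symbol is +1.

1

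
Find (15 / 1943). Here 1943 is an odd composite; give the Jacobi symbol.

Reciprocity: 15 ≡ 3 and 1943 ≡ 3 (mod 4), so (15/1943) = −(1943/15).
Reduce top mod 15: now compute (8/15).
Pull out 2^3: since 15 ≡ 7 (mod 8), (2/15) = +1, so (2/15)^3 = +1.
Reached (1/15) = 1. Collecting the sign flips along the way, the symbol is -1.

-1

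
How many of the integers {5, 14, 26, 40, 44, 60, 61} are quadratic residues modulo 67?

(5/67) = -1 → non-residue.
(14/67) = +1 → QR.
(26/67) = +1 → QR.
(40/67) = +1 → QR.
(44/67) = -1 → non-residue.
(60/67) = +1 → QR.
(61/67) = -1 → non-residue.
Total quadratic residues among the 7: 4.

4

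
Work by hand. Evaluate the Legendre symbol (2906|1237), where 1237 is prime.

1

First reduce: 2906 ≡ 432 (mod 1237).
Pull out 2^4: since 1237 ≡ 5 (mod 8), (2/1237) = -1, so (2/1237)^4 = +1.
Reciprocity: 27 ≡ 3 and 1237 ≡ 1 (mod 4), so (27/1237) = +(1237/27).
Reduce top mod 27: now compute (22/27).
Pull out 2: since 27 ≡ 3 (mod 8), (2/27) = -1.
Reciprocity: 11 ≡ 3 and 27 ≡ 3 (mod 4), so (11/27) = −(27/11).
Reduce top mod 11: now compute (5/11).
Reciprocity: 5 ≡ 1 and 11 ≡ 3 (mod 4), so (5/11) = +(11/5).
Reduce top mod 5: now compute (1/5).
Reached (1/5) = 1. Collecting the sign flips along the way, the symbol is +1.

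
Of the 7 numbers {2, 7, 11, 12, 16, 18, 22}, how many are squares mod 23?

(2/23) = +1 → QR.
(7/23) = -1 → non-residue.
(11/23) = -1 → non-residue.
(12/23) = +1 → QR.
(16/23) = +1 → QR.
(18/23) = +1 → QR.
(22/23) = -1 → non-residue.
Total quadratic residues among the 7: 4.

4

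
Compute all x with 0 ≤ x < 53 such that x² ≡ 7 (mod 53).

22, 31

53 ≡ 1 (mod 4), so we find a root by search.
Trying successive values, 22² = 484 ≡ 7 (mod 53). The other root is 53 − 22 = 31.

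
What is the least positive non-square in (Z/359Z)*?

(2/359) = +1, so 2 is a residue.
(3/359) = +1, so 3 is a residue.
(4/359) = +1, so 4 is a residue.
(5/359) = +1, so 5 is a residue.
(6/359) = +1, so 6 is a residue.
(7/359) = −1, so 7 is the smallest positive non-residue mod 359.

7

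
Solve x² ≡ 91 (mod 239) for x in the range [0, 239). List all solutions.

Since 239 ≡ 3 (mod 4), a square root of 91 is 91^((239+1)/4) = 91^60 mod 239.
Repeated squaring: 91^2≡155, 91^4≡125, 91^8≡90, 91^16≡213, 91^32≡198 (mod 239).
91^60 = 91^(32+16+8+4) ≡ 197 (mod 239).
Check: 197² = 38809 ≡ 91 (mod 239). The two roots are 42 and 197.

42, 197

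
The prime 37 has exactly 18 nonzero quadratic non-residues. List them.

2,5,6,8,13,14,15,17,18,19,20,22,23,24,29,31,32,35

Square k = 1,…,18 (k and 37−k give the same square):
1²=1, 2²=4, 3²=9, 4²=16, 5²=25, 6²=36, 7²≡12, 8²≡27, 9²≡7, 10²≡26, 11²≡10, 12²≡33, 13²≡21, 14²≡11, 15²≡3, 16²≡34, 17²≡30, 18²≡28 (mod 37).
The residues are {1, 3, 4, 7, 9, 10, 11, 12, 16, 21, 25, 26, 27, 28, 30, 33, 34, 36}; the non-residues are the remaining 18 nonzero classes.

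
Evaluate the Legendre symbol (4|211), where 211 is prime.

1

Euler's criterion: (4/211) ≡ 4^105 (mod 211).
4^2 ≡ 16 (mod 211)
4^4 ≡ 45 (mod 211)
4^8 ≡ 126 (mod 211)
4^16 ≡ 51 (mod 211)
4^32 ≡ 69 (mod 211)
4^64 ≡ 119 (mod 211)
4^105 = 4^(64+32+8+1) ≡ 1 (mod 211).
Result is 1, so (4/211) = 1.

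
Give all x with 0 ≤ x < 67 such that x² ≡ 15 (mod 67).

Since 67 ≡ 3 (mod 4), a square root of 15 is 15^((67+1)/4) = 15^17 mod 67.
Repeated squaring: 15^2≡24, 15^4≡40, 15^8≡59, 15^16≡64 (mod 67).
15^17 = 15^(16+1) ≡ 22 (mod 67).
Check: 22² = 484 ≡ 15 (mod 67). The two roots are 22 and 45.

22, 45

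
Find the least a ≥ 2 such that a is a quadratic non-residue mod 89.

3

(2/89) = +1, so 2 is a residue.
(3/89) = −1, so 3 is the smallest positive non-residue mod 89.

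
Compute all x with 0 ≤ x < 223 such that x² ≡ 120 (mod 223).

41, 182

Since 223 ≡ 3 (mod 4), a square root of 120 is 120^((223+1)/4) = 120^56 mod 223.
Repeated squaring: 120^2≡128, 120^4≡105, 120^8≡98, 120^16≡15, 120^32≡2 (mod 223).
120^56 = 120^(32+16+8) ≡ 41 (mod 223).
Check: 41² = 1681 ≡ 120 (mod 223). The two roots are 41 and 182.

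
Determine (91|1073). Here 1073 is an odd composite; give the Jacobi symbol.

Reciprocity: 91 ≡ 3 and 1073 ≡ 1 (mod 4), so (91/1073) = +(1073/91).
Reduce top mod 91: now compute (72/91).
Pull out 2^3: since 91 ≡ 3 (mod 8), (2/91) = -1, so (2/91)^3 = -1.
Reciprocity: 9 ≡ 1 and 91 ≡ 3 (mod 4), so (9/91) = +(91/9).
Reduce top mod 9: now compute (1/9).
Reached (1/9) = 1. Collecting the sign flips along the way, the symbol is -1.

-1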